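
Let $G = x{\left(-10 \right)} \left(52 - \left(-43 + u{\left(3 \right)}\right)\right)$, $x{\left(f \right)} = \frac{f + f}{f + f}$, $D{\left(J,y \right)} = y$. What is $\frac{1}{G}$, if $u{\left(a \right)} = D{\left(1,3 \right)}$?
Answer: $\frac{1}{92} \approx 0.01087$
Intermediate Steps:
$x{\left(f \right)} = 1$ ($x{\left(f \right)} = \frac{2 f}{2 f} = 2 f \frac{1}{2 f} = 1$)
$u{\left(a \right)} = 3$
$G = 92$ ($G = 1 \left(52 + \left(43 - 3\right)\right) = 1 \left(52 + 40\right) = 1 \cdot 92 = 92$)
$\frac{1}{G} = \frac{1}{92}$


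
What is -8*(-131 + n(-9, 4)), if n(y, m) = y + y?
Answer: 1192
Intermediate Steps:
n(y, m) = 2*y
-8*(-131 + n(-9, 4)) = -8*(-131 + 2*(-9)) = -8*(-131 - 18) = -8*(-149) = 1192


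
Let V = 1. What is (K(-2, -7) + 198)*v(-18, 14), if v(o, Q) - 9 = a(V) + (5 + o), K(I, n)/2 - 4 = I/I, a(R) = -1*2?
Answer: -1248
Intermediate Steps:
a(R) = -2
K(I, n) = 10 (K(I, n) = 8 + 2*(I/I) = 8 + 2*1 = 8 + 2 = 10)
v(o, Q) = 12 + o (v(o, Q) = 9 + (-2 + (5 + o)) = 9 + (3 + o) = 12 + o)
(K(-2, -7) + 198)*v(-18, 14) = (10 + 198)*(12 - 18) = 208*(-6) = -1248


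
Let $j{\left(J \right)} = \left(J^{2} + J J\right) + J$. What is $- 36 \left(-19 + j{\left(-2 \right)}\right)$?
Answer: $468$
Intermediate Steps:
$j{\left(J \right)} = J + 2 J^{2}$ ($j{\left(J \right)} = \left(J^{2} + J^{2}\right) + J = 2 J^{2} + J = J + 2 J^{2}$)
$- 36 \left(-19 + j{\left(-2 \right)}\right) = - 36 \left(-19 - 2 \left(1 + 2 \left(-2\right)\right)\right) = - 36 \left(-19 - 2 \left(1 - 4\right)\right) = - 36 \left(-19 - -6\right) = - 36 \left(-19 + 6\right) = \left(-36\right) \left(-13\right) = 468$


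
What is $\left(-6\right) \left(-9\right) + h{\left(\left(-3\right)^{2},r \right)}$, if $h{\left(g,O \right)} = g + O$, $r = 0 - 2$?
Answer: $61$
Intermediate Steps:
$r = -2$
$h{\left(g,O \right)} = O + g$
$\left(-6\right) \left(-9\right) + h{\left(\left(-3\right)^{2},r \right)} = \left(-6\right) \left(-9\right) - \left(2 - \left(-3\right)^{2}\right) = 54 + \left(-2 + 9\right) = 54 + 7 = 61$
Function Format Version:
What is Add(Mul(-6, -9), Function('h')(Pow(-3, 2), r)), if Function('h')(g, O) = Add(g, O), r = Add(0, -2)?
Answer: 61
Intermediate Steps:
r = -2
Function('h')(g, O) = Add(O, g)
Add(Mul(-6, -9), Function('h')(Pow(-3, 2), r)) = Add(Mul(-6, -9), Add(-2, Pow(-3, 2))) = Add(54, Add(-2, 9)) = Add(54, 7) = 61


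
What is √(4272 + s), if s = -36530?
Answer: 127*I*√2 ≈ 179.61*I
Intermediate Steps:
√(4272 + s) = √(4272 - 36530) = √(-32258) = 127*I*√2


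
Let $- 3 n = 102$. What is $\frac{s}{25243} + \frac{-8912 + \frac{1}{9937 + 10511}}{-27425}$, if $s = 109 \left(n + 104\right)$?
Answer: $\frac{355155884909}{566237243808} \approx 0.62722$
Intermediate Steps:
$n = -34$ ($n = \left(- \frac{1}{3}\right) 102 = -34$)
$s = 7630$ ($s = 109 \left(-34 + 104\right) = 109 \cdot 70 = 7630$)
$\frac{s}{25243} + \frac{-8912 + \frac{1}{9937 + 10511}}{-27425} = \frac{7630}{25243} + \frac{-8912 + \frac{1}{9937 + 10511}}{-27425} = 7630 \cdot \frac{1}{25243} + \left(-8912 + \frac{1}{20448}\right) \left(- \frac{1}{27425}\right) = \frac{7630}{25243} + \left(-8912 + \frac{1}{20448}\right) \left(- \frac{1}{27425}\right) = \frac{7630}{25243} - - \frac{7289303}{22431456} = \frac{7630}{25243} + \frac{7289303}{22431456} = \frac{355155884909}{566237243808}$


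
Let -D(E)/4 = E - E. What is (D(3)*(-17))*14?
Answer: 0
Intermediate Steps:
D(E) = 0 (D(E) = -4*(E - E) = -4*0 = 0)
(D(3)*(-17))*14 = (0*(-17))*14 = 0*14 = 0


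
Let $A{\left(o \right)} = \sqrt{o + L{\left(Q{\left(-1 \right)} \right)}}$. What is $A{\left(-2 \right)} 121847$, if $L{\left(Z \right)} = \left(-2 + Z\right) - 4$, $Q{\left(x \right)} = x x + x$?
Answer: $243694 i \sqrt{2} \approx 3.4464 \cdot 10^{5} i$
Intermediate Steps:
$Q{\left(x \right)} = x + x^{2}$ ($Q{\left(x \right)} = x^{2} + x = x + x^{2}$)
$L{\left(Z \right)} = -6 + Z$
$A{\left(o \right)} = \sqrt{-6 + o}$ ($A{\left(o \right)} = \sqrt{o - 6} = \sqrt{-6 + o}$)
$A{\left(-2 \right)} 121847 = \sqrt{-6 - 2} \cdot 121847 = \sqrt{-8} \cdot 121847 = 2 i \sqrt{2} \cdot 121847 = 243694 i \sqrt{2}$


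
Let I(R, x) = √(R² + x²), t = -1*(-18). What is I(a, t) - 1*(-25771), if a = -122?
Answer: 25771 + 2*√3802 ≈ 25894.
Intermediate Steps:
t = 18
I(a, t) - 1*(-25771) = √((-122)² + 18²) - 1*(-25771) = √(14884 + 324) + 25771 = √15208 + 25771 = 2*√3802 + 25771 = 25771 + 2*√3802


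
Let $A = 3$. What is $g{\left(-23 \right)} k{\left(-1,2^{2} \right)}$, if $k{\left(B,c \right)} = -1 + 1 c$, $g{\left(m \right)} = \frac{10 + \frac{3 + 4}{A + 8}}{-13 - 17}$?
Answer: $- \frac{117}{110} \approx -1.0636$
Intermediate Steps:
$g{\left(m \right)} = - \frac{39}{110}$ ($g{\left(m \right)} = \frac{10 + \frac{3 + 4}{3 + 8}}{-13 - 17} = \frac{10 + \frac{7}{11}}{-30} = \left(10 + 7 \cdot \frac{1}{11}\right) \left(- \frac{1}{30}\right) = \left(10 + \frac{7}{11}\right) \left(- \frac{1}{30}\right) = \frac{117}{11} \left(- \frac{1}{30}\right) = - \frac{39}{110}$)
$k{\left(B,c \right)} = -1 + c$
$g{\left(-23 \right)} k{\left(-1,2^{2} \right)} = - \frac{39 \left(-1 + 2^{2}\right)}{110} = - \frac{39 \left(-1 + 4\right)}{110} = \left(- \frac{39}{110}\right) 3 = - \frac{117}{110}$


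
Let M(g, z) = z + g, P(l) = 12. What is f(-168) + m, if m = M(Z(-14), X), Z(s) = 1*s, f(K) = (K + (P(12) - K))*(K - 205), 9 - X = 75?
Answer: -4556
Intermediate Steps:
X = -66 (X = 9 - 1*75 = 9 - 75 = -66)
f(K) = -2460 + 12*K (f(K) = (K + (12 - K))*(K - 205) = 12*(-205 + K) = -2460 + 12*K)
Z(s) = s
M(g, z) = g + z
m = -80 (m = -14 - 66 = -80)
f(-168) + m = (-2460 + 12*(-168)) - 80 = (-2460 - 2016) - 80 = -4476 - 80 = -4556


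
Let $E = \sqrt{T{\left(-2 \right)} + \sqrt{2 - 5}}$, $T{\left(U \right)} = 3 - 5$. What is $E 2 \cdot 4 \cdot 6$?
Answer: $48 \sqrt{-2 + i \sqrt{3}} \approx 27.275 + 73.157 i$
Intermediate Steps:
$T{\left(U \right)} = -2$ ($T{\left(U \right)} = 3 - 5 = -2$)
$E = \sqrt{-2 + i \sqrt{3}}$ ($E = \sqrt{-2 + \sqrt{2 - 5}} = \sqrt{-2 + \sqrt{-3}} = \sqrt{-2 + i \sqrt{3}} \approx 0.56822 + 1.5241 i$)
$E 2 \cdot 4 \cdot 6 = \sqrt{-2 + i \sqrt{3}} \cdot 2 \cdot 4 \cdot 6 = \sqrt{-2 + i \sqrt{3}} \cdot 8 \cdot 6 = 8 \sqrt{-2 + i \sqrt{3}} \cdot 6 = 48 \sqrt{-2 + i \sqrt{3}}$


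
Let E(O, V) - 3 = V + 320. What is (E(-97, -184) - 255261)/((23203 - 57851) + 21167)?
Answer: 255122/13481 ≈ 18.925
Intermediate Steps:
E(O, V) = 323 + V (E(O, V) = 3 + (V + 320) = 3 + (320 + V) = 323 + V)
(E(-97, -184) - 255261)/((23203 - 57851) + 21167) = ((323 - 184) - 255261)/((23203 - 57851) + 21167) = (139 - 255261)/(-34648 + 21167) = -255122/(-13481) = -255122*(-1/13481) = 255122/13481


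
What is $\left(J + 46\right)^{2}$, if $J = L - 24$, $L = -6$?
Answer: $256$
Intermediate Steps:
$J = -30$ ($J = -6 - 24 = -30$)
$\left(J + 46\right)^{2} = \left(-30 + 46\right)^{2} = 16^{2} = 256$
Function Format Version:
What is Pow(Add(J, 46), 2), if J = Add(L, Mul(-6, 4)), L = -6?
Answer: 256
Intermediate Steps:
J = -30 (J = Add(-6, Mul(-6, 4)) = Add(-6, -24) = -30)
Pow(Add(J, 46), 2) = Pow(Add(-30, 46), 2) = Pow(16, 2) = 256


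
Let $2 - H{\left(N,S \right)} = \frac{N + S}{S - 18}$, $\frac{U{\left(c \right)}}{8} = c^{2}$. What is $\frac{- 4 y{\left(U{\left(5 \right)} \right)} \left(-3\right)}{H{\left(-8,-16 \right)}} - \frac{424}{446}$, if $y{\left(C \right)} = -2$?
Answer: $- \frac{47824}{2453} \approx -19.496$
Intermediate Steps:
$U{\left(c \right)} = 8 c^{2}$
$H{\left(N,S \right)} = 2 - \frac{N + S}{-18 + S}$ ($H{\left(N,S \right)} = 2 - \frac{N + S}{S - 18} = 2 - \frac{N + S}{-18 + S}$)
$\frac{- 4 y{\left(U{\left(5 \right)} \right)} \left(-3\right)}{H{\left(-8,-16 \right)}} - \frac{424}{446} = \frac{\left(-4\right) \left(-2\right) \left(-3\right)}{\frac{1}{-18 - 16} \left(-36 - 16 - -8\right)} - \frac{424}{446} = \frac{8 \left(-3\right)}{\frac{1}{-34} \left(-36 - 16 + 8\right)} - \frac{212}{223} = - \frac{24}{\left(- \frac{1}{34}\right) \left(-44\right)} - \frac{212}{223} = - \frac{24}{\frac{22}{17}} - \frac{212}{223} = \left(-24\right) \frac{17}{22} - \frac{212}{223} = - \frac{204}{11} - \frac{212}{223} = - \frac{47824}{2453}$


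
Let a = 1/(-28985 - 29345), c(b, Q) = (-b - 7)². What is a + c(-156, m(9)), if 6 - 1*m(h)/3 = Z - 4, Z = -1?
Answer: 1294984329/58330 ≈ 22201.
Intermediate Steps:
m(h) = 33 (m(h) = 18 - 3*(-1 - 4) = 18 - 3*(-5) = 18 + 15 = 33)
c(b, Q) = (-7 - b)²
a = -1/58330 (a = 1/(-58330) = -1/58330 ≈ -1.7144e-5)
a + c(-156, m(9)) = -1/58330 + (7 - 156)² = -1/58330 + (-149)² = -1/58330 + 22201 = 1294984329/58330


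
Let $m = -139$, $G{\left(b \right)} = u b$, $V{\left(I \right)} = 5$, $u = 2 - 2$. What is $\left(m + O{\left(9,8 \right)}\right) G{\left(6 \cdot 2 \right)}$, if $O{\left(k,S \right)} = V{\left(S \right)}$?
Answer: $0$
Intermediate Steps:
$u = 0$
$G{\left(b \right)} = 0$ ($G{\left(b \right)} = 0 b = 0$)
$O{\left(k,S \right)} = 5$
$\left(m + O{\left(9,8 \right)}\right) G{\left(6 \cdot 2 \right)} = \left(-139 + 5\right) 0 = \left(-134\right) 0 = 0$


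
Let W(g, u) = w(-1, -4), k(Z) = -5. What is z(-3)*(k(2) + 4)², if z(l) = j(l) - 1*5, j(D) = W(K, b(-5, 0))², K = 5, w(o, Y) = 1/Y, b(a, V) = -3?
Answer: -79/16 ≈ -4.9375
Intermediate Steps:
W(g, u) = -¼ (W(g, u) = 1/(-4) = -¼)
j(D) = 1/16 (j(D) = (-¼)² = 1/16)
z(l) = -79/16 (z(l) = 1/16 - 1*5 = 1/16 - 5 = -79/16)
z(-3)*(k(2) + 4)² = -79*(-5 + 4)²/16 = -79/16*(-1)² = -79/16*1 = -79/16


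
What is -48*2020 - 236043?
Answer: -333003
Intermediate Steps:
-48*2020 - 236043 = -96960 - 236043 = -333003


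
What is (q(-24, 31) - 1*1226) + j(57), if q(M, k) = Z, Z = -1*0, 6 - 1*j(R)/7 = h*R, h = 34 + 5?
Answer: -16745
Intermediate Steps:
h = 39
j(R) = 42 - 273*R
Z = 0
q(M, k) = 0
(q(-24, 31) - 1*1226) + j(57) = (0 - 1*1226) + (42 - 273*57) = (0 - 1226) + (42 - 15561) = -1226 - 15519 = -16745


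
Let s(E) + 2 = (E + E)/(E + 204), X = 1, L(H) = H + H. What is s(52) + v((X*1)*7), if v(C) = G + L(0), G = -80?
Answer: -2611/32 ≈ -81.594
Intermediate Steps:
L(H) = 2*H
v(C) = -80 (v(C) = -80 + 2*0 = -80 + 0 = -80)
s(E) = -2 + 2*E/(204 + E) (s(E) = -2 + (E + E)/(E + 204) = -2 + (2*E)/(204 + E) = -2 + 2*E/(204 + E))
s(52) + v((X*1)*7) = -408/(204 + 52) - 80 = -408/256 - 80 = -408*1/256 - 80 = -51/32 - 80 = -2611/32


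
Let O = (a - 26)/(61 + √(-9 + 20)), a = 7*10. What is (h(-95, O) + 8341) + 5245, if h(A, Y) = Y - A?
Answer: 25379597/1855 - 22*√11/1855 ≈ 13682.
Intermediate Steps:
a = 70
O = 44/(61 + √11) (O = (70 - 26)/(61 + √(-9 + 20)) = 44/(61 + √11) ≈ 0.68412)
(h(-95, O) + 8341) + 5245 = (((1342/1855 - 22*√11/1855) - 1*(-95)) + 8341) + 5245 = (((1342/1855 - 22*√11/1855) + 95) + 8341) + 5245 = ((177567/1855 - 22*√11/1855) + 8341) + 5245 = (15650122/1855 - 22*√11/1855) + 5245 = 25379597/1855 - 22*√11/1855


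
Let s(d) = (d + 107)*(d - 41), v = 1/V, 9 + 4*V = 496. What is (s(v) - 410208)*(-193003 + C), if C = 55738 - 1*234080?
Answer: 36513965041015995/237169 ≈ 1.5396e+11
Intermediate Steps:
V = 487/4 (V = -9/4 + (¼)*496 = -9/4 + 124 = 487/4 ≈ 121.75)
v = 4/487 (v = 1/(487/4) = 4/487 ≈ 0.0082135)
C = -178342 (C = 55738 - 234080 = -178342)
s(d) = (-41 + d)*(107 + d) (s(d) = (107 + d)*(-41 + d) = (-41 + d)*(107 + d))
(s(v) - 410208)*(-193003 + C) = ((-4387 + (4/487)² + 66*(4/487)) - 410208)*(-193003 - 178342) = ((-4387 + 16/237169 + 264/487) - 410208)*(-371345) = (-1040331819/237169 - 410208)*(-371345) = -98328952971/237169*(-371345) = 36513965041015995/237169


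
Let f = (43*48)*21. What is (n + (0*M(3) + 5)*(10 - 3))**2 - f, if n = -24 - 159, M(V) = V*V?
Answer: -21440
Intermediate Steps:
f = 43344 (f = 2064*21 = 43344)
M(V) = V**2
n = -183
(n + (0*M(3) + 5)*(10 - 3))**2 - f = (-183 + (0*3**2 + 5)*(10 - 3))**2 - 1*43344 = (-183 + (0*9 + 5)*7)**2 - 43344 = (-183 + (0 + 5)*7)**2 - 43344 = (-183 + 5*7)**2 - 43344 = (-183 + 35)**2 - 43344 = (-148)**2 - 43344 = 21904 - 43344 = -21440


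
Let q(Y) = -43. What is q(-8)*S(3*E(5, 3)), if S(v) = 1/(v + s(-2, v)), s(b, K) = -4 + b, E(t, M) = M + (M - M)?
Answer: -43/3 ≈ -14.333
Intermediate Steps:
E(t, M) = M (E(t, M) = M + 0 = M)
S(v) = 1/(-6 + v) (S(v) = 1/(v + (-4 - 2)) = 1/(v - 6) = 1/(-6 + v))
q(-8)*S(3*E(5, 3)) = -43/(-6 + 3*3) = -43/(-6 + 9) = -43/3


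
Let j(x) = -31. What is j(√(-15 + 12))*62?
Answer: -1922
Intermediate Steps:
j(√(-15 + 12))*62 = -31*62 = -1922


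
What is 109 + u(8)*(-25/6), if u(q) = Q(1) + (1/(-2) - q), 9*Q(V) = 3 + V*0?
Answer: 5149/36 ≈ 143.03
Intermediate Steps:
Q(V) = ⅓ (Q(V) = (3 + V*0)/9 = (3 + 0)/9 = (⅑)*3 = ⅓)
u(q) = -⅙ - q (u(q) = ⅓ + (1/(-2) - q) = ⅓ + (-½ - q) = -⅙ - q)
109 + u(8)*(-25/6) = 109 + (-⅙ - 1*8)*(-25/6) = 109 + (-⅙ - 8)*(-25*⅙) = 109 - 49/6*(-25/6) = 109 + 1225/36 = 5149/36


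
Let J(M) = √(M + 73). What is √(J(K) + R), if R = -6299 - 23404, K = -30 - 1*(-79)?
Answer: √(-29703 + √122) ≈ 172.31*I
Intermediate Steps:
K = 49 (K = -30 + 79 = 49)
J(M) = √(73 + M)
R = -29703
√(J(K) + R) = √(√(73 + 49) - 29703) = √(√122 - 29703) = √(-29703 + √122)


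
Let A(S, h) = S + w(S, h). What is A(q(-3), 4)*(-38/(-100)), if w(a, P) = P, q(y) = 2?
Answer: 57/25 ≈ 2.2800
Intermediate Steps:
A(S, h) = S + h
A(q(-3), 4)*(-38/(-100)) = (2 + 4)*(-38/(-100)) = 6*(-38*(-1/100)) = 6*(19/50) = 57/25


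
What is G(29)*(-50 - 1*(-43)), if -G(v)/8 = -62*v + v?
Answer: -99064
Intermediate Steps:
G(v) = 488*v (G(v) = -8*(-62*v + v) = -(-488)*v = 488*v)
G(29)*(-50 - 1*(-43)) = (488*29)*(-50 - 1*(-43)) = 14152*(-50 + 43) = 14152*(-7) = -99064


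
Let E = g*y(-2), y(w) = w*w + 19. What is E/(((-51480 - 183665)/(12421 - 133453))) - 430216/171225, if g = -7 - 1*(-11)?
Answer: 361083529016/8052540525 ≈ 44.841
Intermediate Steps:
y(w) = 19 + w² (y(w) = w² + 19 = 19 + w²)
g = 4 (g = -7 + 11 = 4)
E = 92 (E = 4*(19 + (-2)²) = 4*(19 + 4) = 4*23 = 92)
E/(((-51480 - 183665)/(12421 - 133453))) - 430216/171225 = 92/(((-51480 - 183665)/(12421 - 133453))) - 430216/171225 = 92/((-235145/(-121032))) - 430216*1/171225 = 92/((-235145*(-1/121032))) - 430216/171225 = 92/(235145/121032) - 430216/171225 = 92*(121032/235145) - 430216/171225 = 11134944/235145 - 430216/171225 = 361083529016/8052540525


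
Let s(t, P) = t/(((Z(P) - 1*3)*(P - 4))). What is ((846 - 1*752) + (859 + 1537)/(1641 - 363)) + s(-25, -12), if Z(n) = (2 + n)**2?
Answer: 95097703/991728 ≈ 95.891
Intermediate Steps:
s(t, P) = t/((-4 + P)*(-3 + (2 + P)**2)) (s(t, P) = t/((((2 + P)**2 - 1*3)*(P - 4))) = t/((((2 + P)**2 - 3)*(-4 + P))) = t/(((-3 + (2 + P)**2)*(-4 + P))) = t/(((-4 + P)*(-3 + (2 + P)**2))) = t*(1/((-4 + P)*(-3 + (2 + P)**2))) = t/((-4 + P)*(-3 + (2 + P)**2)))
((846 - 1*752) + (859 + 1537)/(1641 - 363)) + s(-25, -12) = ((846 - 1*752) + (859 + 1537)/(1641 - 363)) - 25/(-4 + (-12)**3 - 15*(-12)) = ((846 - 752) + 2396/1278) - 25/(-4 - 1728 + 180) = (94 + 2396*(1/1278)) - 25/(-1552) = (94 + 1198/639) - 25*(-1/1552) = 61264/639 + 25/1552 = 95097703/991728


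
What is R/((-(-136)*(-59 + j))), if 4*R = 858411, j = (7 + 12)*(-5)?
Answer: -858411/83776 ≈ -10.247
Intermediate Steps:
j = -95 (j = 19*(-5) = -95)
R = 858411/4 (R = (1/4)*858411 = 858411/4 ≈ 2.1460e+5)
R/((-(-136)*(-59 + j))) = 858411/(4*((-(-136)*(-59 - 95)))) = 858411/(4*((-(-136)*(-154)))) = 858411/(4*((-1*20944))) = (858411/4)/(-20944) = (858411/4)*(-1/20944) = -858411/83776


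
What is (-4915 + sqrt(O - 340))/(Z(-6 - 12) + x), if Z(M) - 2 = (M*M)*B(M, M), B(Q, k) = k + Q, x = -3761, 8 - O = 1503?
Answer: 4915/15423 - I*sqrt(1835)/15423 ≈ 0.31868 - 0.0027775*I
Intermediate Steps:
O = -1495 (O = 8 - 1*1503 = 8 - 1503 = -1495)
B(Q, k) = Q + k
Z(M) = 2 + 2*M**3 (Z(M) = 2 + (M*M)*(M + M) = 2 + M**2*(2*M) = 2 + 2*M**3)
(-4915 + sqrt(O - 340))/(Z(-6 - 12) + x) = (-4915 + sqrt(-1495 - 340))/((2 + 2*(-6 - 12)**3) - 3761) = (-4915 + sqrt(-1835))/((2 + 2*(-18)**3) - 3761) = (-4915 + I*sqrt(1835))/((2 + 2*(-5832)) - 3761) = (-4915 + I*sqrt(1835))/((2 - 11664) - 3761) = (-4915 + I*sqrt(1835))/(-11662 - 3761) = (-4915 + I*sqrt(1835))/(-15423) = (-4915 + I*sqrt(1835))*(-1/15423) = 4915/15423 - I*sqrt(1835)/15423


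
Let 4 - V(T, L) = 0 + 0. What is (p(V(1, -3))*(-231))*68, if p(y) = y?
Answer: -62832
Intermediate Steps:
V(T, L) = 4 (V(T, L) = 4 - (0 + 0) = 4 - 1*0 = 4 + 0 = 4)
(p(V(1, -3))*(-231))*68 = (4*(-231))*68 = -924*68 = -62832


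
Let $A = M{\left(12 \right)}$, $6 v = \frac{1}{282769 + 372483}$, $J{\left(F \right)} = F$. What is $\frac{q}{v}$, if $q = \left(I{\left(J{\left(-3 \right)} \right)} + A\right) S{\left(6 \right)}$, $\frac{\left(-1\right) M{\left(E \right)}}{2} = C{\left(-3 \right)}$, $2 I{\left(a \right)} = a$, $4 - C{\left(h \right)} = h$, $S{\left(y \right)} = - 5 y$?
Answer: $1828153080$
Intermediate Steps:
$C{\left(h \right)} = 4 - h$
$v = \frac{1}{3931512}$ ($v = \frac{1}{6 \left(282769 + 372483\right)} = \frac{1}{6 \cdot 655252} = \frac{1}{6} \cdot \frac{1}{655252} = \frac{1}{3931512} \approx 2.5436 \cdot 10^{-7}$)
$I{\left(a \right)} = \frac{a}{2}$
$M{\left(E \right)} = -14$ ($M{\left(E \right)} = - 2 \left(4 - -3\right) = - 2 \left(4 + 3\right) = \left(-2\right) 7 = -14$)
$A = -14$
$q = 465$ ($q = \left(\frac{1}{2} \left(-3\right) - 14\right) \left(\left(-5\right) 6\right) = \left(- \frac{3}{2} - 14\right) \left(-30\right) = \left(- \frac{31}{2}\right) \left(-30\right) = 465$)
$\frac{q}{v} = 465 \frac{1}{\frac{1}{3931512}} = 465 \cdot 3931512 = 1828153080$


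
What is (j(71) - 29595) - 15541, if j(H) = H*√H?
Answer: -45136 + 71*√71 ≈ -44538.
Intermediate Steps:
j(H) = H^(3/2)
(j(71) - 29595) - 15541 = (71^(3/2) - 29595) - 15541 = (71*√71 - 29595) - 15541 = (-29595 + 71*√71) - 15541 = -45136 + 71*√71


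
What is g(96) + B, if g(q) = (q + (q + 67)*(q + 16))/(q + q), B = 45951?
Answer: 552559/12 ≈ 46047.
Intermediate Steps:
g(q) = (q + (16 + q)*(67 + q))/(2*q) (g(q) = (q + (67 + q)*(16 + q))/((2*q)) = (q + (16 + q)*(67 + q))*(1/(2*q)) = (q + (16 + q)*(67 + q))/(2*q))
g(96) + B = (42 + (½)*96 + 536/96) + 45951 = (42 + 48 + 536*(1/96)) + 45951 = (42 + 48 + 67/12) + 45951 = 1147/12 + 45951 = 552559/12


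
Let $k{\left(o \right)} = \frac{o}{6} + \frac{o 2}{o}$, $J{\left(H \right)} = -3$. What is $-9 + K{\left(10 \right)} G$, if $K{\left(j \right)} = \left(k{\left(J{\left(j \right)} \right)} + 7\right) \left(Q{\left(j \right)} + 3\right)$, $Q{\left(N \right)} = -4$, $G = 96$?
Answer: $-825$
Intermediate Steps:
$k{\left(o \right)} = 2 + \frac{o}{6}$ ($k{\left(o \right)} = o \frac{1}{6} + \frac{2 o}{o} = \frac{o}{6} + 2 = 2 + \frac{o}{6}$)
$K{\left(j \right)} = - \frac{17}{2}$ ($K{\left(j \right)} = \left(\left(2 + \frac{1}{6} \left(-3\right)\right) + 7\right) \left(-4 + 3\right) = \left(\left(2 - \frac{1}{2}\right) + 7\right) \left(-1\right) = \left(\frac{3}{2} + 7\right) \left(-1\right) = \frac{17}{2} \left(-1\right) = - \frac{17}{2}$)
$-9 + K{\left(10 \right)} G = -9 - 816 = -825$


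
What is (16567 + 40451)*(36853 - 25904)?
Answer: 624290082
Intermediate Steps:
(16567 + 40451)*(36853 - 25904) = 57018*10949 = 624290082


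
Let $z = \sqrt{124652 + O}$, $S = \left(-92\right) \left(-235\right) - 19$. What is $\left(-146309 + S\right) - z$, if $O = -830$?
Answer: $-124708 - 3 \sqrt{13758} \approx -1.2506 \cdot 10^{5}$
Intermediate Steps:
$S = 21601$ ($S = 21620 - 19 = 21601$)
$z = 3 \sqrt{13758}$ ($z = \sqrt{124652 - 830} = \sqrt{123822} = 3 \sqrt{13758} \approx 351.88$)
$\left(-146309 + S\right) - z = \left(-146309 + 21601\right) - 3 \sqrt{13758} = -124708 - 3 \sqrt{13758}$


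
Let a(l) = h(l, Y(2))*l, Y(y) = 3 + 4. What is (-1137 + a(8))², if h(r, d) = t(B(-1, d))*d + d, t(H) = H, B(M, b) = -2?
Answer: 1423249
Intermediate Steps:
Y(y) = 7
h(r, d) = -d (h(r, d) = -2*d + d = -d)
a(l) = -7*l (a(l) = (-1*7)*l = -7*l)
(-1137 + a(8))² = (-1137 - 7*8)² = (-1137 - 56)² = (-1193)² = 1423249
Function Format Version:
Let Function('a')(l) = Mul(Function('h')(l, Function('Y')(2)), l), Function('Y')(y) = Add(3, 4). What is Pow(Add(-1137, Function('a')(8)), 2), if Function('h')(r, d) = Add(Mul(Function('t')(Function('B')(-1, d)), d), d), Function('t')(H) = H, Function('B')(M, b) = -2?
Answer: 1423249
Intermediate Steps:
Function('Y')(y) = 7
Function('h')(r, d) = Mul(-1, d) (Function('h')(r, d) = Add(Mul(-2, d), d) = Mul(-1, d))
Function('a')(l) = Mul(-7, l) (Function('a')(l) = Mul(Mul(-1, 7), l) = Mul(-7, l))
Pow(Add(-1137, Function('a')(8)), 2) = Pow(Add(-1137, Mul(-7, 8)), 2) = Pow(Add(-1137, -56), 2) = Pow(-1193, 2) = 1423249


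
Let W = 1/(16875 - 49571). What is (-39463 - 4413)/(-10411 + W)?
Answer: 1434569696/340398057 ≈ 4.2144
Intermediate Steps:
W = -1/32696 (W = 1/(-32696) = -1/32696 ≈ -3.0585e-5)
(-39463 - 4413)/(-10411 + W) = (-39463 - 4413)/(-10411 - 1/32696) = -43876/(-340398057/32696) = -43876*(-32696/340398057) = 1434569696/340398057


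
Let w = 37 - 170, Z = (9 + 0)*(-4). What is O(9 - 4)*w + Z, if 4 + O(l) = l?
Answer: -169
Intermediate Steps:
Z = -36 (Z = 9*(-4) = -36)
O(l) = -4 + l
w = -133
O(9 - 4)*w + Z = (-4 + (9 - 4))*(-133) - 36 = (-4 + 5)*(-133) - 36 = 1*(-133) - 36 = -133 - 36 = -169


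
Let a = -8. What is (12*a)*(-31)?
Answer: 2976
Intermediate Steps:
(12*a)*(-31) = (12*(-8))*(-31) = -96*(-31) = 2976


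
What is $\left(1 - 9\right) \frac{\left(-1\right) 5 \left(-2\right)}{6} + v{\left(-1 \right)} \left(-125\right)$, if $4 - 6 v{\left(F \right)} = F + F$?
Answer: $- \frac{415}{3} \approx -138.33$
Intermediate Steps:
$v{\left(F \right)} = \frac{2}{3} - \frac{F}{3}$ ($v{\left(F \right)} = \frac{2}{3} - \frac{F + F}{6} = \frac{2}{3} - \frac{2 F}{6} = \frac{2}{3} - \frac{F}{3}$)
$\left(1 - 9\right) \frac{\left(-1\right) 5 \left(-2\right)}{6} + v{\left(-1 \right)} \left(-125\right) = \left(1 - 9\right) \frac{\left(-1\right) 5 \left(-2\right)}{6} + \left(\frac{2}{3} - - \frac{1}{3}\right) \left(-125\right) = \left(1 - 9\right) \left(-5\right) \left(-2\right) \frac{1}{6} + \left(\frac{2}{3} + \frac{1}{3}\right) \left(-125\right) = - 8 \cdot 10 \cdot \frac{1}{6} + 1 \left(-125\right) = \left(-8\right) \frac{5}{3} - 125 = - \frac{40}{3} - 125 = - \frac{415}{3}$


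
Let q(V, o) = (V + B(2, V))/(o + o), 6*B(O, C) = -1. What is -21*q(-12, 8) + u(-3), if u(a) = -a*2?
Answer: 703/32 ≈ 21.969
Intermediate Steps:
B(O, C) = -⅙ (B(O, C) = (⅙)*(-1) = -⅙)
u(a) = -2*a
q(V, o) = (-⅙ + V)/(2*o) (q(V, o) = (V - ⅙)/(o + o) = (-⅙ + V)/((2*o)) = (-⅙ + V)*(1/(2*o)) = (-⅙ + V)/(2*o))
-21*q(-12, 8) + u(-3) = -7*(-1 + 6*(-12))/(4*8) - 2*(-3) = -7*(-1 - 72)/(4*8) + 6 = -7*(-73)/(4*8) + 6 = -21*(-73/96) + 6 = 511/32 + 6 = 703/32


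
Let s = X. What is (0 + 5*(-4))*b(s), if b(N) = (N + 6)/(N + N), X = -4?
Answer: 5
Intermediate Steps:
s = -4
b(N) = (6 + N)/(2*N) (b(N) = (6 + N)/((2*N)) = (6 + N)*(1/(2*N)) = (6 + N)/(2*N))
(0 + 5*(-4))*b(s) = (0 + 5*(-4))*((1/2)*(6 - 4)/(-4)) = (0 - 20)*((1/2)*(-1/4)*2) = -20*(-1/4) = 5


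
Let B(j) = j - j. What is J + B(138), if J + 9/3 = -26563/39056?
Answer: -143731/39056 ≈ -3.6801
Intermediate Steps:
J = -143731/39056 (J = -3 - 26563/39056 = -143731/39056 ≈ -3.6801)
B(j) = 0
J + B(138) = -143731/39056 + 0 = -143731/39056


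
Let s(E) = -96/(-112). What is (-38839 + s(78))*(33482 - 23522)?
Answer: -2707795320/7 ≈ -3.8683e+8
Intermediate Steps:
s(E) = 6/7 (s(E) = -96*(-1/112) = 6/7)
(-38839 + s(78))*(33482 - 23522) = (-38839 + 6/7)*(33482 - 23522) = -271867/7*9960 = -2707795320/7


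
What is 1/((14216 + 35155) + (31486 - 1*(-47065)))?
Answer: 1/127922 ≈ 7.8173e-6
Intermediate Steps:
1/((14216 + 35155) + (31486 - 1*(-47065))) = 1/(49371 + (31486 + 47065)) = 1/(49371 + 78551) = 1/127922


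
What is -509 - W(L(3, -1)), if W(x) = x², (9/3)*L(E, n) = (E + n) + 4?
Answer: -513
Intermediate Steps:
L(E, n) = 4/3 + E/3 + n/3 (L(E, n) = ((E + n) + 4)/3 = (4 + E + n)/3 = 4/3 + E/3 + n/3)
-509 - W(L(3, -1)) = -509 - (4/3 + (⅓)*3 + (⅓)*(-1))² = -509 - (4/3 + 1 - ⅓)² = -509 - 1*2² = -509 - 1*4 = -509 - 4 = -513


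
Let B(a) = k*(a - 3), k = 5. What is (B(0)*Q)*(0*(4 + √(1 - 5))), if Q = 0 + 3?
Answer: 0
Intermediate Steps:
Q = 3
B(a) = -15 + 5*a (B(a) = 5*(a - 3) = 5*(-3 + a) = -15 + 5*a)
(B(0)*Q)*(0*(4 + √(1 - 5))) = ((-15 + 5*0)*3)*(0*(4 + √(1 - 5))) = ((-15 + 0)*3)*(0*(4 + √(-4))) = (-15*3)*(0*(4 + 2*I)) = -45*0 = 0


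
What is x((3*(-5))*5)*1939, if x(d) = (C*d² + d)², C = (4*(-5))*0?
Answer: 10906875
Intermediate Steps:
C = 0 (C = -20*0 = 0)
x(d) = d² (x(d) = (0*d² + d)² = (0 + d)² = d²)
x((3*(-5))*5)*1939 = ((3*(-5))*5)²*1939 = (-15*5)²*1939 = (-75)²*1939 = 5625*1939 = 10906875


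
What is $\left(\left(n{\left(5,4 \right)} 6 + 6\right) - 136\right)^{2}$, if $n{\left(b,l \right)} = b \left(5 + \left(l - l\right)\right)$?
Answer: $400$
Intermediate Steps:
$n{\left(b,l \right)} = 5 b$ ($n{\left(b,l \right)} = b \left(5 + 0\right) = b 5 = 5 b$)
$\left(\left(n{\left(5,4 \right)} 6 + 6\right) - 136\right)^{2} = \left(\left(5 \cdot 5 \cdot 6 + 6\right) - 136\right)^{2} = \left(\left(25 \cdot 6 + 6\right) - 136\right)^{2} = \left(\left(150 + 6\right) - 136\right)^{2} = \left(156 - 136\right)^{2} = 20^{2} = 400$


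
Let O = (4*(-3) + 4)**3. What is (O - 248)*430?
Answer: -326800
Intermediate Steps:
O = -512 (O = (-12 + 4)**3 = (-8)**3 = -512)
(O - 248)*430 = (-512 - 248)*430 = -760*430 = -326800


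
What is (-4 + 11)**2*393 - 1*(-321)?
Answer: 19578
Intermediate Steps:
(-4 + 11)**2*393 - 1*(-321) = 7**2*393 + 321 = 49*393 + 321 = 19257 + 321 = 19578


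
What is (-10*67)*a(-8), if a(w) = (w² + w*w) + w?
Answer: -80400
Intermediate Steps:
a(w) = w + 2*w² (a(w) = (w² + w²) + w = 2*w² + w = w + 2*w²)
(-10*67)*a(-8) = (-10*67)*(-8*(1 + 2*(-8))) = -(-5360)*(1 - 16) = -(-5360)*(-15) = -670*120 = -80400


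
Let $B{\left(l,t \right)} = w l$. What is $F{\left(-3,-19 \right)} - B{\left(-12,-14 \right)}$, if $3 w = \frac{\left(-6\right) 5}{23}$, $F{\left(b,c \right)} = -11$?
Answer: $- \frac{373}{23} \approx -16.217$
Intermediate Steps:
$w = - \frac{10}{23}$ ($w = \frac{\left(-6\right) 5 \cdot \frac{1}{23}}{3} = \frac{\left(-30\right) \frac{1}{23}}{3} = \frac{1}{3} \left(- \frac{30}{23}\right) = - \frac{10}{23} \approx -0.43478$)
$B{\left(l,t \right)} = - \frac{10 l}{23}$
$F{\left(-3,-19 \right)} - B{\left(-12,-14 \right)} = -11 - \left(- \frac{10}{23}\right) \left(-12\right) = -11 - \frac{120}{23} = - \frac{373}{23}$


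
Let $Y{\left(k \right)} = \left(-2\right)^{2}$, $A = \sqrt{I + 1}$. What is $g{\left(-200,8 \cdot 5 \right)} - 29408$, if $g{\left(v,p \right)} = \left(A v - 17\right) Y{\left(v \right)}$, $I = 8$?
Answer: $-31876$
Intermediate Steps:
$A = 3$ ($A = \sqrt{8 + 1} = \sqrt{9} = 3$)
$Y{\left(k \right)} = 4$
$g{\left(v,p \right)} = -68 + 12 v$ ($g{\left(v,p \right)} = \left(3 v - 17\right) 4 = \left(-17 + 3 v\right) 4 = -68 + 12 v$)
$g{\left(-200,8 \cdot 5 \right)} - 29408 = \left(-68 + 12 \left(-200\right)\right) - 29408 = \left(-68 - 2400\right) - 29408 = -2468 - 29408 = -31876$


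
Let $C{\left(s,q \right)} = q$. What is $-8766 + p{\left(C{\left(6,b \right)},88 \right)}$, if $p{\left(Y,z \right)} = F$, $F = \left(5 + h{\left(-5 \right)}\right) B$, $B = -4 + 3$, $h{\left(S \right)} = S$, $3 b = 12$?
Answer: $-8766$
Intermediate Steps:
$b = 4$ ($b = \frac{1}{3} \cdot 12 = 4$)
$B = -1$
$F = 0$ ($F = \left(5 - 5\right) \left(-1\right) = 0 \left(-1\right) = 0$)
$p{\left(Y,z \right)} = 0$
$-8766 + p{\left(C{\left(6,b \right)},88 \right)} = -8766 + 0 = -8766$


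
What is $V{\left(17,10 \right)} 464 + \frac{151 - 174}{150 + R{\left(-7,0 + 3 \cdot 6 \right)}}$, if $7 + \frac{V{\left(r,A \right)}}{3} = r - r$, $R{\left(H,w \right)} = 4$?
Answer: $- \frac{1500599}{154} \approx -9744.2$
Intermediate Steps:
$V{\left(r,A \right)} = -21$ ($V{\left(r,A \right)} = -21 + 3 \left(r - r\right) = -21 + 3 \cdot 0 = -21 + 0 = -21$)
$V{\left(17,10 \right)} 464 + \frac{151 - 174}{150 + R{\left(-7,0 + 3 \cdot 6 \right)}} = \left(-21\right) 464 + \frac{151 - 174}{150 + 4} = -9744 - \frac{23}{154} = - \frac{1500599}{154}$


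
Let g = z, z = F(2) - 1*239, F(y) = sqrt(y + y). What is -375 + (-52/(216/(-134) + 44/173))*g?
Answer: -37187121/3934 ≈ -9452.8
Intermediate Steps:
F(y) = sqrt(2)*sqrt(y) (F(y) = sqrt(2*y) = sqrt(2)*sqrt(y))
z = -237 (z = sqrt(2)*sqrt(2) - 1*239 = 2 - 239 = -237)
g = -237
-375 + (-52/(216/(-134) + 44/173))*g = -375 - 52/(216/(-134) + 44/173)*(-237) = -375 - 52/(216*(-1/134) + 44*(1/173))*(-237) = -375 - 52/(-108/67 + 44/173)*(-237) = -375 - 52/(-15736/11591)*(-237) = -375 - 52*(-11591/15736)*(-237) = -375 + (150683/3934)*(-237) = -375 - 35711871/3934 = -37187121/3934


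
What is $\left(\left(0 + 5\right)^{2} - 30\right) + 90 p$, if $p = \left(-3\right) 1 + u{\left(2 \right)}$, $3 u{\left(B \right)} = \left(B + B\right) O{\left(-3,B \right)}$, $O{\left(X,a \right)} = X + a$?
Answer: $-395$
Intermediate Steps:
$u{\left(B \right)} = \frac{2 B \left(-3 + B\right)}{3}$ ($u{\left(B \right)} = \frac{\left(B + B\right) \left(-3 + B\right)}{3} = \frac{2 B \left(-3 + B\right)}{3}$)
$p = - \frac{13}{3}$ ($p = \left(-3\right) 1 + \frac{2}{3} \cdot 2 \left(-3 + 2\right) = -3 + \frac{2}{3} \cdot 2 \left(-1\right) = -3 - \frac{4}{3} = - \frac{13}{3} \approx -4.3333$)
$\left(\left(0 + 5\right)^{2} - 30\right) + 90 p = \left(\left(0 + 5\right)^{2} - 30\right) + 90 \left(- \frac{13}{3}\right) = \left(5^{2} - 30\right) - 390 = \left(25 - 30\right) - 390 = -5 - 390 = -395$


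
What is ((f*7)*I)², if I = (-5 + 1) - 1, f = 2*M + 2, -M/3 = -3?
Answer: 490000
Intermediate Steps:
M = 9 (M = -3*(-3) = 9)
f = 20 (f = 2*9 + 2 = 18 + 2 = 20)
I = -5 (I = -4 - 1 = -5)
((f*7)*I)² = ((20*7)*(-5))² = (140*(-5))² = (-700)² = 490000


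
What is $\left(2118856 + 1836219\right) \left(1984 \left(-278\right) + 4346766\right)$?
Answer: $15010356011050$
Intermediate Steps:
$\left(2118856 + 1836219\right) \left(1984 \left(-278\right) + 4346766\right) = 3955075 \left(-551552 + 4346766\right) = 3955075 \cdot 3795214 = 15010356011050$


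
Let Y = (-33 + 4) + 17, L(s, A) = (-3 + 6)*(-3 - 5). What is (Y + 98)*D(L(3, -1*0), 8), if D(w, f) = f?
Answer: 688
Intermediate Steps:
L(s, A) = -24 (L(s, A) = 3*(-8) = -24)
Y = -12 (Y = -29 + 17 = -12)
(Y + 98)*D(L(3, -1*0), 8) = (-12 + 98)*8 = 86*8 = 688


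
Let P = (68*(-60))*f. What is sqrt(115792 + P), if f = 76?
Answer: 4*I*sqrt(12143) ≈ 440.78*I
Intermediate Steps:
P = -310080 (P = (68*(-60))*76 = -4080*76 = -310080)
sqrt(115792 + P) = sqrt(115792 - 310080) = sqrt(-194288) = 4*I*sqrt(12143)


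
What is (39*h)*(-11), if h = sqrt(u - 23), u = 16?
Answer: -429*I*sqrt(7) ≈ -1135.0*I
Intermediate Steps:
h = I*sqrt(7) (h = sqrt(16 - 23) = sqrt(-7) = I*sqrt(7) ≈ 2.6458*I)
(39*h)*(-11) = (39*(I*sqrt(7)))*(-11) = (39*I*sqrt(7))*(-11) = -429*I*sqrt(7)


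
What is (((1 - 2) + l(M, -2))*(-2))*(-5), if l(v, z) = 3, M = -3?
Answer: 20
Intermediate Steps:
(((1 - 2) + l(M, -2))*(-2))*(-5) = (((1 - 2) + 3)*(-2))*(-5) = ((-1 + 3)*(-2))*(-5) = (2*(-2))*(-5) = -4*(-5) = 20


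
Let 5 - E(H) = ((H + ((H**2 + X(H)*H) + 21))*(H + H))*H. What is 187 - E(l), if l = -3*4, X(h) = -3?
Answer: 54614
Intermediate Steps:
l = -12 (l = -1*12 = -12)
E(H) = 5 - 2*H**2*(21 + H**2 - 2*H) (E(H) = 5 - (H + ((H**2 - 3*H) + 21))*(H + H)*H = 5 - (H + (21 + H**2 - 3*H))*(2*H)*H = 5 - (21 + H**2 - 2*H)*(2*H)*H = 5 - 2*H*(21 + H**2 - 2*H)*H = 5 - 2*H**2*(21 + H**2 - 2*H))
187 - E(l) = 187 - (5 - 42*(-12)**2 - 2*(-12)**4 + 4*(-12)**3) = 187 - (5 - 42*144 - 2*20736 + 4*(-1728)) = 187 - (5 - 6048 - 41472 - 6912) = 187 - 1*(-54427) = 187 + 54427 = 54614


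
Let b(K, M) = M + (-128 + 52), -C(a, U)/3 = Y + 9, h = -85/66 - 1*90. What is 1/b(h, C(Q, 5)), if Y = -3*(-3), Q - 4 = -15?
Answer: -1/130 ≈ -0.0076923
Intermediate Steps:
Q = -11 (Q = 4 - 15 = -11)
Y = 9
h = -6025/66 (h = -85*1/66 - 90 = -85/66 - 90 = -6025/66 ≈ -91.288)
C(a, U) = -54 (C(a, U) = -3*(9 + 9) = -3*18 = -54)
b(K, M) = -76 + M (b(K, M) = M - 76 = -76 + M)
1/b(h, C(Q, 5)) = 1/(-76 - 54) = 1/(-130) = -1/130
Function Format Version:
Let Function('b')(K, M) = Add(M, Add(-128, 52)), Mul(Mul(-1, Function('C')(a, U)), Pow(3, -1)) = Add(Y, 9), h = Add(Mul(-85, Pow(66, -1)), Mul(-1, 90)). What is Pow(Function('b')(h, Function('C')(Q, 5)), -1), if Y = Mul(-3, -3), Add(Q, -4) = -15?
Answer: Rational(-1, 130) ≈ -0.0076923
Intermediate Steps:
Q = -11 (Q = Add(4, -15) = -11)
Y = 9
h = Rational(-6025, 66) (h = Add(Mul(-85, Rational(1, 66)), -90) = Add(Rational(-85, 66), -90) = Rational(-6025, 66) ≈ -91.288)
Function('C')(a, U) = -54 (Function('C')(a, U) = Mul(-3, Add(9, 9)) = Mul(-3, 18) = -54)
Function('b')(K, M) = Add(-76, M) (Function('b')(K, M) = Add(M, -76) = Add(-76, M))
Pow(Function('b')(h, Function('C')(Q, 5)), -1) = Pow(Add(-76, -54), -1) = Pow(-130, -1) = Rational(-1, 130)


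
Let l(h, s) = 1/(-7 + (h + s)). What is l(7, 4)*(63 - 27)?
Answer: 9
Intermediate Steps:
l(h, s) = 1/(-7 + h + s)
l(7, 4)*(63 - 27) = (63 - 27)/(-7 + 7 + 4) = 36/4 = (¼)*36 = 9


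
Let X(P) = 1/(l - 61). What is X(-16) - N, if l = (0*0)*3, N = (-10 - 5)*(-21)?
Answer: -19216/61 ≈ -315.02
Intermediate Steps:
N = 315 (N = -15*(-21) = 315)
l = 0 (l = 0*3 = 0)
X(P) = -1/61 (X(P) = 1/(0 - 61) = 1/(-61) = -1/61)
X(-16) - N = -1/61 - 1*315 = -1/61 - 315 = -19216/61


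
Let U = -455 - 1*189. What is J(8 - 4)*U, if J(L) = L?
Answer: -2576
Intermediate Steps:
U = -644 (U = -455 - 189 = -644)
J(8 - 4)*U = (8 - 4)*(-644) = 4*(-644) = -2576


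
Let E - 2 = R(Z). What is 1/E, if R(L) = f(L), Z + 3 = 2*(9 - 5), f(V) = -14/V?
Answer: -5/4 ≈ -1.2500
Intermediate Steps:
Z = 5 (Z = -3 + 2*(9 - 5) = -3 + 2*4 = -3 + 8 = 5)
R(L) = -14/L
E = -4/5 (E = 2 - 14/5 = -4/5 ≈ -0.80000)
1/E = 1/(-4/5) = -5/4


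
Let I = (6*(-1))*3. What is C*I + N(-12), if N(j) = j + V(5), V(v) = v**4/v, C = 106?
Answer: -1795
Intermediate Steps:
V(v) = v**3
N(j) = 125 + j (N(j) = j + 5**3 = j + 125 = 125 + j)
I = -18 (I = -6*3 = -18)
C*I + N(-12) = 106*(-18) + (125 - 12) = -1908 + 113 = -1795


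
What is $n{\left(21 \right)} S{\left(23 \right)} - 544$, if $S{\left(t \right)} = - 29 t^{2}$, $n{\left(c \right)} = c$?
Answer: $-322705$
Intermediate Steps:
$n{\left(21 \right)} S{\left(23 \right)} - 544 = 21 \left(- 29 \cdot 23^{2}\right) - 544 = 21 \left(\left(-29\right) 529\right) - 544 = 21 \left(-15341\right) - 544 = -322161 - 544 = -322705$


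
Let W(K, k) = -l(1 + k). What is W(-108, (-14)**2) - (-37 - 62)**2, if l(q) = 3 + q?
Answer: -10001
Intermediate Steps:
W(K, k) = -4 - k (W(K, k) = -(3 + (1 + k)) = -(4 + k) = -4 - k)
W(-108, (-14)**2) - (-37 - 62)**2 = (-4 - 1*(-14)**2) - (-37 - 62)**2 = (-4 - 1*196) - 1*(-99)**2 = (-4 - 196) - 1*9801 = -200 - 9801 = -10001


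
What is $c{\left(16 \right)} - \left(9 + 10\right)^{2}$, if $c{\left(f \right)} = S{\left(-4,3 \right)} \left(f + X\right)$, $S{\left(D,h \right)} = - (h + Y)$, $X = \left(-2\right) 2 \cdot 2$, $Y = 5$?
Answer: $-425$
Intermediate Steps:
$X = -8$ ($X = \left(-4\right) 2 = -8$)
$S{\left(D,h \right)} = -5 - h$ ($S{\left(D,h \right)} = - (h + 5) = - (5 + h) = -5 - h$)
$c{\left(f \right)} = 64 - 8 f$ ($c{\left(f \right)} = \left(-5 - 3\right) \left(f - 8\right) = \left(-5 - 3\right) \left(-8 + f\right) = - 8 \left(-8 + f\right) = 64 - 8 f$)
$c{\left(16 \right)} - \left(9 + 10\right)^{2} = \left(64 - 128\right) - \left(9 + 10\right)^{2} = \left(64 - 128\right) - 19^{2} = -64 - 361 = -425$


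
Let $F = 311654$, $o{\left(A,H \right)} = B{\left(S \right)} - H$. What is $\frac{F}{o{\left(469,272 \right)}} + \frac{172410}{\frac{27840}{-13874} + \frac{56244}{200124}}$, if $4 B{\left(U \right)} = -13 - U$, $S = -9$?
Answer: $- \frac{7218121413208}{71427291} \approx -1.0106 \cdot 10^{5}$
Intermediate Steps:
$B{\left(U \right)} = - \frac{13}{4} - \frac{U}{4}$ ($B{\left(U \right)} = \frac{-13 - U}{4} = - \frac{13}{4} - \frac{U}{4}$)
$o{\left(A,H \right)} = -1 - H$ ($o{\left(A,H \right)} = \left(- \frac{13}{4} - - \frac{9}{4}\right) - H = \left(- \frac{13}{4} + \frac{9}{4}\right) - H = -1 - H$)
$\frac{F}{o{\left(469,272 \right)}} + \frac{172410}{\frac{27840}{-13874} + \frac{56244}{200124}} = \frac{311654}{-1 - 272} + \frac{172410}{\frac{27840}{-13874} + \frac{56244}{200124}} = \frac{311654}{-1 - 272} + \frac{172410}{27840 \left(- \frac{1}{13874}\right) + 56244 \cdot \frac{1}{200124}} = \frac{311654}{-273} + \frac{172410}{- \frac{13920}{6937} + \frac{43}{153}} = 311654 \left(- \frac{1}{273}\right) + \frac{172410}{- \frac{1831469}{1061361}} = - \frac{44522}{39} + 172410 \left(- \frac{1061361}{1831469}\right) = - \frac{44522}{39} - \frac{182989250010}{1831469} = - \frac{7218121413208}{71427291}$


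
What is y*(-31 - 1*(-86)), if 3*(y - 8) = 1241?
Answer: 69575/3 ≈ 23192.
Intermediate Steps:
y = 1265/3 (y = 8 + (⅓)*1241 = 8 + 1241/3 = 1265/3 ≈ 421.67)
y*(-31 - 1*(-86)) = 1265*(-31 - 1*(-86))/3 = 1265*(-31 + 86)/3 = (1265/3)*55 = 69575/3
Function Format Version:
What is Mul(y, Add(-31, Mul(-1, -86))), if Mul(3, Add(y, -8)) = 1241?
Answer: Rational(69575, 3) ≈ 23192.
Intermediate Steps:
y = Rational(1265, 3) (y = Add(8, Mul(Rational(1, 3), 1241)) = Add(8, Rational(1241, 3)) = Rational(1265, 3) ≈ 421.67)
Mul(y, Add(-31, Mul(-1, -86))) = Mul(Rational(1265, 3), Add(-31, Mul(-1, -86))) = Mul(Rational(1265, 3), Add(-31, 86)) = Mul(Rational(1265, 3), 55) = Rational(69575, 3)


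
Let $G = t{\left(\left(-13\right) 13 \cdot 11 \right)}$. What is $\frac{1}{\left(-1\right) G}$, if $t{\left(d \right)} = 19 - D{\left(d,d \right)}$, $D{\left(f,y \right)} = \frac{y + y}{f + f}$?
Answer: $- \frac{1}{18} \approx -0.055556$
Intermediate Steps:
$D{\left(f,y \right)} = \frac{y}{f}$ ($D{\left(f,y \right)} = \frac{2 y}{2 f} = 2 y \frac{1}{2 f} = \frac{y}{f}$)
$t{\left(d \right)} = 18$ ($t{\left(d \right)} = 19 - \frac{d}{d} = 19 - 1 = 18$)
$G = 18$
$\frac{1}{\left(-1\right) G} = \frac{1}{\left(-1\right) 18} = \frac{1}{-18} = - \frac{1}{18}$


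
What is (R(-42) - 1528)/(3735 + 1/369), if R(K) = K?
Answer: -289665/689108 ≈ -0.42035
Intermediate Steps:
(R(-42) - 1528)/(3735 + 1/369) = (-42 - 1528)/(3735 + 1/369) = -1570/(3735 + 1/369) = -1570/1378216/369 = -1570*369/1378216 = -289665/689108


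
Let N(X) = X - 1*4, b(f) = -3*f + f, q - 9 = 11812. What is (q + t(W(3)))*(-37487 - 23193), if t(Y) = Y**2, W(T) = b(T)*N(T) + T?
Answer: -722213360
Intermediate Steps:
q = 11821 (q = 9 + 11812 = 11821)
b(f) = -2*f
N(X) = -4 + X (N(X) = X - 4 = -4 + X)
W(T) = T - 2*T*(-4 + T) (W(T) = (-2*T)*(-4 + T) + T = -2*T*(-4 + T) + T = T - 2*T*(-4 + T))
(q + t(W(3)))*(-37487 - 23193) = (11821 + (3*(9 - 2*3))**2)*(-37487 - 23193) = (11821 + (3*(9 - 6))**2)*(-60680) = (11821 + (3*3)**2)*(-60680) = (11821 + 9**2)*(-60680) = (11821 + 81)*(-60680) = 11902*(-60680) = -722213360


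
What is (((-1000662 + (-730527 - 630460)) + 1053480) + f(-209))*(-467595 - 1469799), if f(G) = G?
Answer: 2534843686932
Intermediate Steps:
(((-1000662 + (-730527 - 630460)) + 1053480) + f(-209))*(-467595 - 1469799) = (((-1000662 + (-730527 - 630460)) + 1053480) - 209)*(-467595 - 1469799) = (((-1000662 - 1360987) + 1053480) - 209)*(-1937394) = ((-2361649 + 1053480) - 209)*(-1937394) = (-1308169 - 209)*(-1937394) = -1308378*(-1937394) = 2534843686932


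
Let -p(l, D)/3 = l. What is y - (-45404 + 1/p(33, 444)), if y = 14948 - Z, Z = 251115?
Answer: -18885536/99 ≈ -1.9076e+5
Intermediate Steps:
p(l, D) = -3*l
y = -236167 (y = 14948 - 1*251115 = 14948 - 251115 = -236167)
y - (-45404 + 1/p(33, 444)) = -236167 - (-45404 + 1/(-3*33)) = -236167 - (-45404 + 1/(-99)) = -236167 - (-45404 - 1/99) = -236167 - 1*(-4494997/99) = -236167 + 4494997/99 = -18885536/99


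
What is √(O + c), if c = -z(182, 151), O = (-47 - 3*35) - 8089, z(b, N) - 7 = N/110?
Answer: 7*I*√2037090/110 ≈ 90.826*I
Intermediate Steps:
z(b, N) = 7 + N/110
O = -8241 (O = (-47 - 105) - 8089 = -152 - 8089 = -8241)
c = -921/110 (c = -(7 + (1/110)*151) = -(7 + 151/110) = -1*921/110 = -921/110 ≈ -8.3727)
√(O + c) = √(-8241 - 921/110) = √(-907431/110) = 7*I*√2037090/110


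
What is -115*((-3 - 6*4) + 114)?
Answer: -10005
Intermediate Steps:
-115*((-3 - 6*4) + 114) = -115*((-3 - 24) + 114) = -115*(-27 + 114) = -115*87 = -10005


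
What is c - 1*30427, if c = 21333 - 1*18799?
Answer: -27893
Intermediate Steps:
c = 2534 (c = 21333 - 18799 = 2534)
c - 1*30427 = 2534 - 1*30427 = 2534 - 30427 = -27893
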